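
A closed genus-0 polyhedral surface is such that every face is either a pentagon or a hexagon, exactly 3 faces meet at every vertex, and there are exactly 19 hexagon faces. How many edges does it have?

87

Let x be the number of pentagons; then F = 19 + x.
Edge–face incidences: 2E = 6·19 + 5·x = 114 + 5x.
Every vertex has degree 3, so 3V = 2E.
Euler: V − E + F = 2 ⇒ (2E)/3 − E + (19 + x) = 2.
Multiply by 6: 2·(2E) − 3·(2E) + 6·(19 + x) = 12, i.e. 114 + 6x − (114 + 5x) = 12.
Collecting terms: x = 12.
Then 2E = 114 + 5·12 = 174, so E = 87, V = 2E/3 = 58, F = 19 + 12 = 31.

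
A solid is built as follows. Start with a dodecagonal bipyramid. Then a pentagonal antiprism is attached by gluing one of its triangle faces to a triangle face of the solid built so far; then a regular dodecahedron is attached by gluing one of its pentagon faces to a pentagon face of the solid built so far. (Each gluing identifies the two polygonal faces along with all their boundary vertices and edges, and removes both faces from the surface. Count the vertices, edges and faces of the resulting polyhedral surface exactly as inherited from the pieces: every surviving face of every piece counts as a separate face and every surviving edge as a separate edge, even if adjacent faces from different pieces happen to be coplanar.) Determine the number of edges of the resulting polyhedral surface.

A dodecagonal bipyramid: V=14, E=36, F=24.
Attach a pentagonal antiprism (V=10, E=20, F=12) along a 3-gon: merge 3 vertices and 3 edges, delete both glued faces → V=21, E=53, F=34.
Attach a regular dodecahedron (V=20, E=30, F=12) along a 5-gon: merge 5 vertices and 5 edges, delete both glued faces → V=36, E=78, F=44.
Check: V − E + F = 36 − 78 + 44 = 2.

78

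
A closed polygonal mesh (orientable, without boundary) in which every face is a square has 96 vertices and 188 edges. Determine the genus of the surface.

0

Every face is a square and each edge borders two faces, so 4F = 2·188, giving F = 94.
χ = V − E + F = 96 − 188 + 94 = 2.
For a closed orientable surface χ = 2 − 2g, so g = (2 − (2))/2 = 0.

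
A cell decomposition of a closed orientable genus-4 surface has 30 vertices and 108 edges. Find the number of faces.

72

For a closed orientable surface of genus 4, χ = 2 − 2·4 = -6.
F = -6 − V + E = -6 − 30 + 108 = 72.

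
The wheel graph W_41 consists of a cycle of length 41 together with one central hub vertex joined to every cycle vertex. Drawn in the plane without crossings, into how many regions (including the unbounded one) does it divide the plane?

42

W_41 has V = 41 + 1 = 42 vertices and E = 2·41 = 82 edges.
By Euler's formula F = 2 − V + E = 2 − 42 + 82 = 42.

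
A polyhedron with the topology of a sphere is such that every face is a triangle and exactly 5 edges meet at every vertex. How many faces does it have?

20

Each face has 3 edges and each edge borders two faces, so 2E = 3F.
Each vertex has degree 5, so 5V = 2E and hence V = 3F/5.
Euler: V − E + F = 2 ⇒ (3F/5) − (3F/2) + F = 2.
Multiply by 10: (6 − 15 + 10)F = 20, i.e. 1F = 20.
So F = 20, E = 3·20/2 = 30, V = 3·20/5 = 12.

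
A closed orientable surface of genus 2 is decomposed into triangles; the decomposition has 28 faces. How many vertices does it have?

χ = 2 − 2·2 = -2, and every face is a triangle so 3F = 2E.
E = 3·28/2 = 42. Then V = -2 + E − F = -2 + 42 − 28 = 12.

12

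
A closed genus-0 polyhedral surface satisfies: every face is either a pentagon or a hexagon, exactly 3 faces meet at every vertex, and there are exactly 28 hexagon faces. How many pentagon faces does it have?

12

Let x be the number of pentagons; then F = 28 + x.
Edge–face incidences: 2E = 6·28 + 5·x = 168 + 5x.
Every vertex has degree 3, so 3V = 2E.
Euler: V − E + F = 2 ⇒ (2E)/3 − E + (28 + x) = 2.
Multiply by 6: 2·(2E) − 3·(2E) + 6·(28 + x) = 12, i.e. 168 + 6x − (168 + 5x) = 12.
Collecting terms: x = 12.
Then 2E = 168 + 5·12 = 228, so E = 114, V = 2E/3 = 76, F = 28 + 12 = 40.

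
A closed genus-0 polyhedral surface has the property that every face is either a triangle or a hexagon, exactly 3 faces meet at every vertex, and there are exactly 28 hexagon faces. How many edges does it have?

90

Let x be the number of triangles; then F = 28 + x.
Edge–face incidences: 2E = 6·28 + 3·x = 168 + 3x.
Every vertex has degree 3, so 3V = 2E.
Euler: V − E + F = 2 ⇒ (2E)/3 − E + (28 + x) = 2.
Multiply by 6: 2·(2E) − 3·(2E) + 6·(28 + x) = 12, i.e. 168 + 6x − (168 + 3x) = 12.
Collecting terms: 3x = 12, so x = 4.
Then 2E = 168 + 3·4 = 180, so E = 90, V = 2E/3 = 60, F = 28 + 4 = 32.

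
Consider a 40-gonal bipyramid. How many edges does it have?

120

A bipyramid over an n-gon has 2n triangular faces and n + 2 vertices: V = 40 + 2 = 42, E = 3·40 = 120, F = 2·40 = 80.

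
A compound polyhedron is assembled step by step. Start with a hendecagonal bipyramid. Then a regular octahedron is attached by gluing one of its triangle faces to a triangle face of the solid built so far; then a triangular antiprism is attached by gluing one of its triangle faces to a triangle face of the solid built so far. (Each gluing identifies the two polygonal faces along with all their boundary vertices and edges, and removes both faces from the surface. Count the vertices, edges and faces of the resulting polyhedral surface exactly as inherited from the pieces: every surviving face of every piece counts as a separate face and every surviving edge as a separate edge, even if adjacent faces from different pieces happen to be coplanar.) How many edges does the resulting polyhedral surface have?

A hendecagonal bipyramid: V=13, E=33, F=22.
Attach a regular octahedron (V=6, E=12, F=8) along a 3-gon: merge 3 vertices and 3 edges, delete both glued faces → V=16, E=42, F=28.
Attach a triangular antiprism (V=6, E=12, F=8) along a 3-gon: merge 3 vertices and 3 edges, delete both glued faces → V=19, E=51, F=34.
Check: V − E + F = 19 − 51 + 34 = 2.

51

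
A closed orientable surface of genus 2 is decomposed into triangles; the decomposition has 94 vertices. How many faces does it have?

χ = 2 − 2·2 = -2, and every face is a triangle so 3F = 2E.
V − E + F = -2 with E = 3F/2 gives 94 − (3/2 − 1)·F = -2, so F = 192 and E = 288.

192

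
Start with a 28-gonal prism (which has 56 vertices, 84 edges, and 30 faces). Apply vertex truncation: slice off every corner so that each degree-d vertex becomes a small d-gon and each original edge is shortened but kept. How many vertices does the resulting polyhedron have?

168

Truncation replaces each original edge-end by a new vertex, so V′ = 2E = 168.
Each original edge survives, and each old vertex of degree d contributes d new edges; summing degrees gives Σd = 2E, so E′ = E + 2E = 3E = 252.
Each original face survives and each original vertex becomes one new face: F′ = F + V = 86.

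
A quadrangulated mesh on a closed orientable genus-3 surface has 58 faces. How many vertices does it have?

χ = 2 − 2·3 = -4, and every face is a square so 4F = 2E.
E = 4·58/2 = 116. Then V = -4 + E − F = -4 + 116 − 58 = 54.

54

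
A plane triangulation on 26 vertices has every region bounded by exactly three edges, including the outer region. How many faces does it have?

48

In a plane triangulation 3F = 2E and V − E + F = 2, so F = 2V − 4 = 2·26 − 4 = 48.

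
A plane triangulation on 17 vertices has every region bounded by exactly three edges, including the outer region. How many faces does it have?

30

In a plane triangulation 3F = 2E and V − E + F = 2, so F = 2V − 4 = 2·17 − 4 = 30.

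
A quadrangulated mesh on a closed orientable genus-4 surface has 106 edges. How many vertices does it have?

47

χ = 2 − 2·4 = -6, and every face is a square so 4F = 2E.
F = 2E/4 = 53. Then V = -6 + E − F = -6 + 106 − 53 = 47.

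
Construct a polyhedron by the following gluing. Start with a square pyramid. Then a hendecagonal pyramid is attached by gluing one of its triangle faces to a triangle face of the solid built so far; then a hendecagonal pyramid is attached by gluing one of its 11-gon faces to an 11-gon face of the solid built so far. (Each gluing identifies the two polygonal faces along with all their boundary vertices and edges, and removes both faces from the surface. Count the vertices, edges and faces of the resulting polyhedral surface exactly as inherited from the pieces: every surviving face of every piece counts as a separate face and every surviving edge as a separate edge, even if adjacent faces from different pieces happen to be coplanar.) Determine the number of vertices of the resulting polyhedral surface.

A square pyramid: V=5, E=8, F=5.
Attach a hendecagonal pyramid (V=12, E=22, F=12) along a 3-gon: merge 3 vertices and 3 edges, delete both glued faces → V=14, E=27, F=15.
Attach a hendecagonal pyramid (V=12, E=22, F=12) along an 11-gon: merge 11 vertices and 11 edges, delete both glued faces → V=15, E=38, F=25.
Check: V − E + F = 15 − 38 + 25 = 2.

15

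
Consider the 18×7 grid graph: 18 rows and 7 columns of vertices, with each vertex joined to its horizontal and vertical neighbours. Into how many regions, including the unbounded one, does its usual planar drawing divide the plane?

103

The grid has V = 18·7 = 126 vertices and E = 18·6 + 7·17 = 227 edges.
F = 2 − V + E = 2 − 126 + 227 = 103.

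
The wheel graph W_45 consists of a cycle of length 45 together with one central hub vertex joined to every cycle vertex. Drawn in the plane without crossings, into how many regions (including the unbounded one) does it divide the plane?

W_45 has V = 45 + 1 = 46 vertices and E = 2·45 = 90 edges.
By Euler's formula F = 2 − V + E = 2 − 46 + 90 = 46.

46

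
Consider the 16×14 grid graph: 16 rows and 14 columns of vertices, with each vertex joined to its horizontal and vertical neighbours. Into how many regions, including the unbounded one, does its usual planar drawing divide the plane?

196

The grid has V = 16·14 = 224 vertices and E = 16·13 + 14·15 = 418 edges.
F = 2 − V + E = 2 − 224 + 418 = 196.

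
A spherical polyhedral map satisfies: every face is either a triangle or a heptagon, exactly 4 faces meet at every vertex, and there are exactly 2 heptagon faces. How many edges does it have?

28

Let x be the number of triangles; then F = 2 + x.
Edge–face incidences: 2E = 7·2 + 3·x = 14 + 3x.
Every vertex has degree 4, so 4V = 2E.
Euler: V − E + F = 2 ⇒ (2E)/4 − E + (2 + x) = 2.
Multiply by 8: 2·(2E) − 4·(2E) + 8·(2 + x) = 16, i.e. 16 + 8x − 2·(14 + 3x) = 16.
Collecting terms: 2x − 12 = 16, so 2x = 28, so x = 14.
Then 2E = 14 + 3·14 = 56, so E = 28, V = 2E/4 = 14, F = 2 + 14 = 16.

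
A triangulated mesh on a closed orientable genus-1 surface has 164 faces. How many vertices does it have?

82

χ = 2 − 2·1 = 0, and every face is a triangle so 3F = 2E.
E = 3·164/2 = 246. Then V = 0 + E − F = 0 + 246 − 164 = 82.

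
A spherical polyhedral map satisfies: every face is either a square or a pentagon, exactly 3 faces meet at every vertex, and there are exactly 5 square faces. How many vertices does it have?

Let x be the number of pentagons; then F = 5 + x.
Edge–face incidences: 2E = 4·5 + 5·x = 20 + 5x.
Every vertex has degree 3, so 3V = 2E.
Euler: V − E + F = 2 ⇒ (2E)/3 − E + (5 + x) = 2.
Multiply by 6: 2·(2E) − 3·(2E) + 6·(5 + x) = 12, i.e. 30 + 6x − (20 + 5x) = 12.
Collecting terms: x + 10 = 12, so x = 2.
Then 2E = 20 + 5·2 = 30, so E = 15, V = 2E/3 = 10, F = 5 + 2 = 7.

10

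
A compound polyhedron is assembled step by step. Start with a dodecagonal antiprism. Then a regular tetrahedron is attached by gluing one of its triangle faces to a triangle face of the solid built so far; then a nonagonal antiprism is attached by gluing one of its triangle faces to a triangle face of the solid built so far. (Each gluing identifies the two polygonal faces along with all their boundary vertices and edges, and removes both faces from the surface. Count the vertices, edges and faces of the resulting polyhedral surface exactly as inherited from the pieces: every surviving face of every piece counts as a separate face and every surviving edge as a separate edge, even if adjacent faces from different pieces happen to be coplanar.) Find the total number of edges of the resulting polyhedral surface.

84

A dodecagonal antiprism: V=24, E=48, F=26.
Attach a regular tetrahedron (V=4, E=6, F=4) along a 3-gon: merge 3 vertices and 3 edges, delete both glued faces → V=25, E=51, F=28.
Attach a nonagonal antiprism (V=18, E=36, F=20) along a 3-gon: merge 3 vertices and 3 edges, delete both glued faces → V=40, E=84, F=46.
Check: V − E + F = 40 − 84 + 46 = 2.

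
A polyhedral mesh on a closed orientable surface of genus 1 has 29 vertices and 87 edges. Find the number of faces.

For a closed orientable surface of genus 1, χ = 2 − 2·1 = 0.
F = 0 − V + E = 0 − 29 + 87 = 58.

58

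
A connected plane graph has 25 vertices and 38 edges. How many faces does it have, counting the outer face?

15

Euler's formula for a connected plane graph: V − E + F = 2, so F = 2 − 25 + 38 = 15.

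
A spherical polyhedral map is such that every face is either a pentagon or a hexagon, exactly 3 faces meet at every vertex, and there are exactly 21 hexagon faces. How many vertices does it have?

62

Let x be the number of pentagons; then F = 21 + x.
Edge–face incidences: 2E = 6·21 + 5·x = 126 + 5x.
Every vertex has degree 3, so 3V = 2E.
Euler: V − E + F = 2 ⇒ (2E)/3 − E + (21 + x) = 2.
Multiply by 6: 2·(2E) − 3·(2E) + 6·(21 + x) = 12, i.e. 126 + 6x − (126 + 5x) = 12.
Collecting terms: x = 12.
Then 2E = 126 + 5·12 = 186, so E = 93, V = 2E/3 = 62, F = 21 + 12 = 33.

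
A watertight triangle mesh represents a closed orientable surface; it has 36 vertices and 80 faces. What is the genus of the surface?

3

Every face is a triangle, so 2E = 3·80 = 240, giving E = 120.
χ = V − E + F = 36 − 120 + 80 = -4.
For a closed orientable surface χ = 2 − 2g, so g = (2 − (-4))/2 = 3.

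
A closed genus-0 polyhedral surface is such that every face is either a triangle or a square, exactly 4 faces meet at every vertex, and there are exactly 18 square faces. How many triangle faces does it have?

Let x be the number of triangles; then F = 18 + x.
Edge–face incidences: 2E = 4·18 + 3·x = 72 + 3x.
Every vertex has degree 4, so 4V = 2E.
Euler: V − E + F = 2 ⇒ (2E)/4 − E + (18 + x) = 2.
Multiply by 8: 2·(2E) − 4·(2E) + 8·(18 + x) = 16, i.e. 144 + 8x − 2·(72 + 3x) = 16.
Collecting terms: 2x = 16, so x = 8.
Then 2E = 72 + 3·8 = 96, so E = 48, V = 2E/4 = 24, F = 18 + 8 = 26.

8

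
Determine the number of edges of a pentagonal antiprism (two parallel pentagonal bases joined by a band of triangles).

20

An antiprism on an n-gon has two n-gon caps and 2n triangles: V = 2·5 = 10, E = 4·5 = 20, F = 2·5 + 2 = 12.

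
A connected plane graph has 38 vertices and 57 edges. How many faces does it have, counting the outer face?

Euler's formula for a connected plane graph: V − E + F = 2, so F = 2 − 38 + 57 = 21.

21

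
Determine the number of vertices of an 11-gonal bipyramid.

A bipyramid over an n-gon has 2n triangular faces and n + 2 vertices: V = 11 + 2 = 13, E = 3·11 = 33, F = 2·11 = 22.
Check: V − E + F = 13 − 33 + 22 = 2.

13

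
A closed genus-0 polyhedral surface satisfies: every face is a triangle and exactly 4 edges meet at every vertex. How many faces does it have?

Each face has 3 edges and each edge borders two faces, so 2E = 3F.
Each vertex has degree 4, so 4V = 2E and hence V = 3F/4.
Euler: V − E + F = 2 ⇒ (3F/4) − (3F/2) + F = 2.
Multiply by 8: (6 − 12 + 8)F = 16, i.e. 2F = 16.
So F = 8, E = 3·8/2 = 12, V = 3·8/4 = 6.

8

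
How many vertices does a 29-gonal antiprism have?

An antiprism on an n-gon has two n-gon caps and 2n triangles: V = 2·29 = 58, E = 4·29 = 116, F = 2·29 + 2 = 60.

58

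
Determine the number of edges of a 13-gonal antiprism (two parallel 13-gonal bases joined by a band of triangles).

An antiprism on an n-gon has two n-gon caps and 2n triangles: V = 2·13 = 26, E = 4·13 = 52, F = 2·13 + 2 = 28.

52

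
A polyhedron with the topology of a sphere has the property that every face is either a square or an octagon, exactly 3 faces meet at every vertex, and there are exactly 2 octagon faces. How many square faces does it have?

8

Let x be the number of squares; then F = 2 + x.
Edge–face incidences: 2E = 8·2 + 4·x = 16 + 4x.
Every vertex has degree 3, so 3V = 2E.
Euler: V − E + F = 2 ⇒ (2E)/3 − E + (2 + x) = 2.
Multiply by 6: 2·(2E) − 3·(2E) + 6·(2 + x) = 12, i.e. 12 + 6x − (16 + 4x) = 12.
Collecting terms: 2x − 4 = 12, so 2x = 16, so x = 8.
Then 2E = 16 + 4·8 = 48, so E = 24, V = 2E/3 = 16, F = 2 + 8 = 10.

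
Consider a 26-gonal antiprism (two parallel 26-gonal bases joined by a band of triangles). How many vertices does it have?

An antiprism on an n-gon has two n-gon caps and 2n triangles: V = 2·26 = 52, E = 4·26 = 104, F = 2·26 + 2 = 54.
Check: V − E + F = 52 − 104 + 54 = 2.

52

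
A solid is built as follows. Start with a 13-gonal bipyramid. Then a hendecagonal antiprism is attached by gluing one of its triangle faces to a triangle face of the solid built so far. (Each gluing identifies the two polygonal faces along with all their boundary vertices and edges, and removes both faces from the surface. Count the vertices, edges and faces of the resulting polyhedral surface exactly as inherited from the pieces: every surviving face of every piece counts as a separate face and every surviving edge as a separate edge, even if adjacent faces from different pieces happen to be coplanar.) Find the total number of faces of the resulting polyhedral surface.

48

A 13-gonal bipyramid: V=15, E=39, F=26.
Attach a hendecagonal antiprism (V=22, E=44, F=24) along a 3-gon: merge 3 vertices and 3 edges, delete both glued faces → V=34, E=80, F=48.
Check: V − E + F = 34 − 80 + 48 = 2.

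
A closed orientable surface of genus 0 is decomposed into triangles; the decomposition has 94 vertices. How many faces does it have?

χ = 2 − 2·0 = 2, and every face is a triangle so 3F = 2E.
V − E + F = 2 with E = 3F/2 gives 94 − (3/2 − 1)·F = 2, so F = 184 and E = 276.

184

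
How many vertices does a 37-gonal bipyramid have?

A bipyramid over an n-gon has 2n triangular faces and n + 2 vertices: V = 37 + 2 = 39, E = 3·37 = 111, F = 2·37 = 74.

39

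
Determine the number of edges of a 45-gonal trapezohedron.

180

The n-trapezohedron (dual of the n-antiprism) has V = 2·45 + 2 = 92, E = 4·45 = 180, F = 2·45 = 90.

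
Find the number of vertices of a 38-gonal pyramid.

A pyramid on an n-gon base has one n-gon and n triangles: V = 38 + 1 = 39, E = 2·38 = 76, F = 38 + 1 = 39.
Check: V − E + F = 39 − 76 + 39 = 2.

39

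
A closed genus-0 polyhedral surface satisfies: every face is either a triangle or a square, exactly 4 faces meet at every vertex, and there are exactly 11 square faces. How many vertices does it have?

17

Let x be the number of triangles; then F = 11 + x.
Edge–face incidences: 2E = 4·11 + 3·x = 44 + 3x.
Every vertex has degree 4, so 4V = 2E.
Euler: V − E + F = 2 ⇒ (2E)/4 − E + (11 + x) = 2.
Multiply by 8: 2·(2E) − 4·(2E) + 8·(11 + x) = 16, i.e. 88 + 8x − 2·(44 + 3x) = 16.
Collecting terms: 2x = 16, so x = 8.
Then 2E = 44 + 3·8 = 68, so E = 34, V = 2E/4 = 17, F = 11 + 8 = 19.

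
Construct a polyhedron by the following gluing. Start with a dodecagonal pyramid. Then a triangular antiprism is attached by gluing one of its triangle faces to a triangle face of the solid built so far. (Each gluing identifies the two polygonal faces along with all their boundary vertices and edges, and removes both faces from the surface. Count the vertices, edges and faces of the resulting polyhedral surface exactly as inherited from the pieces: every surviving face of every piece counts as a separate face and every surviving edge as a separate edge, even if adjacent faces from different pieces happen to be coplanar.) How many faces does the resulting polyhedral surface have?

19

A dodecagonal pyramid: V=13, E=24, F=13.
Attach a triangular antiprism (V=6, E=12, F=8) along a 3-gon: merge 3 vertices and 3 edges, delete both glued faces → V=16, E=33, F=19.
Check: V − E + F = 16 − 33 + 19 = 2.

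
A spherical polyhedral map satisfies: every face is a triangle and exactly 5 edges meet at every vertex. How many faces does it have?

Each face has 3 edges and each edge borders two faces, so 2E = 3F.
Each vertex has degree 5, so 5V = 2E and hence V = 3F/5.
Euler: V − E + F = 2 ⇒ (3F/5) − (3F/2) + F = 2.
Multiply by 10: (6 − 15 + 10)F = 20, i.e. 1F = 20.
So F = 20, E = 3·20/2 = 30, V = 3·20/5 = 12.

20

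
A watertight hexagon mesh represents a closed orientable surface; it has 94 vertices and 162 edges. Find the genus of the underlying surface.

8

Every face is a hexagon and each edge borders two faces, so 6F = 2·162, giving F = 54.
χ = V − E + F = 94 − 162 + 54 = -14.
For a closed orientable surface χ = 2 − 2g, so g = (2 − (-14))/2 = 8.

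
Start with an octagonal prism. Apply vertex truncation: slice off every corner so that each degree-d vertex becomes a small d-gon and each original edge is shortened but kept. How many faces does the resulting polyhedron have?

The base solid has V = 16, E = 24, F = 10.
Truncation replaces each original edge-end by a new vertex, so V′ = 2E = 48.
Each original edge survives, and each old vertex of degree d contributes d new edges; summing degrees gives Σd = 2E, so E′ = E + 2E = 3E = 72.
Each original face survives and each original vertex becomes one new face: F′ = F + V = 26.

26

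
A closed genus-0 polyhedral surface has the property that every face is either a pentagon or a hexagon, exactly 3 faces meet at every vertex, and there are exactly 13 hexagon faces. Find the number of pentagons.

Let x be the number of pentagons; then F = 13 + x.
Edge–face incidences: 2E = 6·13 + 5·x = 78 + 5x.
Every vertex has degree 3, so 3V = 2E.
Euler: V − E + F = 2 ⇒ (2E)/3 − E + (13 + x) = 2.
Multiply by 6: 2·(2E) − 3·(2E) + 6·(13 + x) = 12, i.e. 78 + 6x − (78 + 5x) = 12.
Collecting terms: x = 12.
Then 2E = 78 + 5·12 = 138, so E = 69, V = 2E/3 = 46, F = 13 + 12 = 25.

12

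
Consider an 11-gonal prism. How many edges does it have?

A prism on an n-gon has two n-gon bases and n rectangular sides: V = 2·11 = 22, E = 3·11 = 33, F = 11 + 2 = 13.

33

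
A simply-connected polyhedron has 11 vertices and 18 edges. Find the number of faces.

Here V − E + F = 2.
F = 2 − V + E = 2 − 11 + 18 = 9.

9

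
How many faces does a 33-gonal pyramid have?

34

A pyramid on an n-gon base has one n-gon and n triangles: V = 33 + 1 = 34, E = 2·33 = 66, F = 33 + 1 = 34.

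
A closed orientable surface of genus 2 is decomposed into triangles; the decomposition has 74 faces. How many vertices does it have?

χ = 2 − 2·2 = -2, and every face is a triangle so 3F = 2E.
E = 3·74/2 = 111. Then V = -2 + E − F = -2 + 111 − 74 = 35.

35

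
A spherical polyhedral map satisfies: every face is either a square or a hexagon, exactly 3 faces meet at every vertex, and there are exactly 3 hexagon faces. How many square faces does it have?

Let x be the number of squares; then F = 3 + x.
Edge–face incidences: 2E = 6·3 + 4·x = 18 + 4x.
Every vertex has degree 3, so 3V = 2E.
Euler: V − E + F = 2 ⇒ (2E)/3 − E + (3 + x) = 2.
Multiply by 6: 2·(2E) − 3·(2E) + 6·(3 + x) = 12, i.e. 18 + 6x − (18 + 4x) = 12.
Collecting terms: 2x = 12, so x = 6.
Then 2E = 18 + 4·6 = 42, so E = 21, V = 2E/3 = 14, F = 3 + 6 = 9.

6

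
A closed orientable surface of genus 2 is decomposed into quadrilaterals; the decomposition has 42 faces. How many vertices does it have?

χ = 2 − 2·2 = -2, and every face is a square so 4F = 2E.
E = 4·42/2 = 84. Then V = -2 + E − F = -2 + 84 − 42 = 40.

40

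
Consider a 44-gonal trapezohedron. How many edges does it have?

The n-trapezohedron (dual of the n-antiprism) has V = 2·44 + 2 = 90, E = 4·44 = 176, F = 2·44 = 88.

176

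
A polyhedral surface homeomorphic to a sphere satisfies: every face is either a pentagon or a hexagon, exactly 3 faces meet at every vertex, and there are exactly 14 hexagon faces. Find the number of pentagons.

Let x be the number of pentagons; then F = 14 + x.
Edge–face incidences: 2E = 6·14 + 5·x = 84 + 5x.
Every vertex has degree 3, so 3V = 2E.
Euler: V − E + F = 2 ⇒ (2E)/3 − E + (14 + x) = 2.
Multiply by 6: 2·(2E) − 3·(2E) + 6·(14 + x) = 12, i.e. 84 + 6x − (84 + 5x) = 12.
Collecting terms: x = 12.
Then 2E = 84 + 5·12 = 144, so E = 72, V = 2E/3 = 48, F = 14 + 12 = 26.

12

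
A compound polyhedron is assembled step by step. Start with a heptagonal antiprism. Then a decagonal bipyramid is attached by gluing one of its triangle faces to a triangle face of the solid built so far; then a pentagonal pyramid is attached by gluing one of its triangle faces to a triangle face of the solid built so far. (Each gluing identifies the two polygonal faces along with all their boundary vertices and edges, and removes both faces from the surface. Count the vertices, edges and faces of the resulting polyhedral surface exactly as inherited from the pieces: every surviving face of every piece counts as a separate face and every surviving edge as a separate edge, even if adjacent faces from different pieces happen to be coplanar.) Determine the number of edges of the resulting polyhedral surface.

62

A heptagonal antiprism: V=14, E=28, F=16.
Attach a decagonal bipyramid (V=12, E=30, F=20) along a 3-gon: merge 3 vertices and 3 edges, delete both glued faces → V=23, E=55, F=34.
Attach a pentagonal pyramid (V=6, E=10, F=6) along a 3-gon: merge 3 vertices and 3 edges, delete both glued faces → V=26, E=62, F=38.
Check: V − E + F = 26 − 62 + 38 = 2.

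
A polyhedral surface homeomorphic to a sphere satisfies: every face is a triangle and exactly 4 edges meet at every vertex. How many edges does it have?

12

Each face has 3 edges and each edge borders two faces, so 2E = 3F.
Each vertex has degree 4, so 4V = 2E and hence V = 3F/4.
Euler: V − E + F = 2 ⇒ (3F/4) − (3F/2) + F = 2.
Multiply by 8: (6 − 12 + 8)F = 16, i.e. 2F = 16.
So F = 8, E = 3·8/2 = 12, V = 3·8/4 = 6.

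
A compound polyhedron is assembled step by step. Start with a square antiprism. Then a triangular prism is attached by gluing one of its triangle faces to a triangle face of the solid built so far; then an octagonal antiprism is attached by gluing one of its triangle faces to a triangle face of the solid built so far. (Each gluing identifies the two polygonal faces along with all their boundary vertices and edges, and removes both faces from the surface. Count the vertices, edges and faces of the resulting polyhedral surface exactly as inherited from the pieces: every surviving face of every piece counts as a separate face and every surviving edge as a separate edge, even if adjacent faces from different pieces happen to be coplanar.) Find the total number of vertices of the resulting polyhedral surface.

A square antiprism: V=8, E=16, F=10.
Attach a triangular prism (V=6, E=9, F=5) along a 3-gon: merge 3 vertices and 3 edges, delete both glued faces → V=11, E=22, F=13.
Attach an octagonal antiprism (V=16, E=32, F=18) along a 3-gon: merge 3 vertices and 3 edges, delete both glued faces → V=24, E=51, F=29.
Check: V − E + F = 24 − 51 + 29 = 2.

24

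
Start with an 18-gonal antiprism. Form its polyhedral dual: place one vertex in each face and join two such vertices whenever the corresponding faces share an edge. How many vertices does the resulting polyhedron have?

The base solid has V = 36, E = 72, F = 38.
The dual swaps V and F and preserves E: V′ = F = 38, E′ = E = 72, F′ = V = 36.

38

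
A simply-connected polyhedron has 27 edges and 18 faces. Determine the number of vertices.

Here V − E + F = 2.
V = 2 + E − F = 2 + 27 − 18 = 11.

11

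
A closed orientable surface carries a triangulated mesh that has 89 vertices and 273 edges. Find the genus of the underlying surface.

Every face is a triangle and each edge borders two faces, so 3F = 2·273, giving F = 182.
χ = V − E + F = 89 − 273 + 182 = -2.
For a closed orientable surface χ = 2 − 2g, so g = (2 − (-2))/2 = 2.

2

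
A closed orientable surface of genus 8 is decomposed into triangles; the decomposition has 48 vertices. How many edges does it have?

χ = 2 − 2·8 = -14, and every face is a triangle so 3F = 2E.
V − E + F = -14 with E = 3F/2 gives 48 − (3/2 − 1)·F = -14, so F = 124 and E = 186.

186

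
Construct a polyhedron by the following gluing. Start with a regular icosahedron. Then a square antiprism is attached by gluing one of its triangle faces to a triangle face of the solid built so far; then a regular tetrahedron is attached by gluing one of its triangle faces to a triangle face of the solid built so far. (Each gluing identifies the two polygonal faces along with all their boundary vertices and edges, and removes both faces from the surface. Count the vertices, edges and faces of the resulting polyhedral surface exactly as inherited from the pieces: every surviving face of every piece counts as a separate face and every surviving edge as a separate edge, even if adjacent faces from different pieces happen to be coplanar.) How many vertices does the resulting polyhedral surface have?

18

A regular icosahedron: V=12, E=30, F=20.
Attach a square antiprism (V=8, E=16, F=10) along a 3-gon: merge 3 vertices and 3 edges, delete both glued faces → V=17, E=43, F=28.
Attach a regular tetrahedron (V=4, E=6, F=4) along a 3-gon: merge 3 vertices and 3 edges, delete both glued faces → V=18, E=46, F=30.
Check: V − E + F = 18 − 46 + 30 = 2.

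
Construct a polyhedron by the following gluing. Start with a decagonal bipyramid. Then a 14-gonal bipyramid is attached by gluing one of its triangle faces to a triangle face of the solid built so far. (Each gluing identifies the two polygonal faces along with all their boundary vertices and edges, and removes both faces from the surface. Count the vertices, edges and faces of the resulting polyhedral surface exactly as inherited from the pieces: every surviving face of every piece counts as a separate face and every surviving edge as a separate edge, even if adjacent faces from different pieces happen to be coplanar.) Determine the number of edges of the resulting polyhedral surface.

A decagonal bipyramid: V=12, E=30, F=20.
Attach a 14-gonal bipyramid (V=16, E=42, F=28) along a 3-gon: merge 3 vertices and 3 edges, delete both glued faces → V=25, E=69, F=46.
Check: V − E + F = 25 − 69 + 46 = 2.

69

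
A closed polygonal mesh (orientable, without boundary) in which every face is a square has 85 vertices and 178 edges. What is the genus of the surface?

Every face is a square and each edge borders two faces, so 4F = 2·178, giving F = 89.
χ = V − E + F = 85 − 178 + 89 = -4.
For a closed orientable surface χ = 2 − 2g, so g = (2 − (-4))/2 = 3.

3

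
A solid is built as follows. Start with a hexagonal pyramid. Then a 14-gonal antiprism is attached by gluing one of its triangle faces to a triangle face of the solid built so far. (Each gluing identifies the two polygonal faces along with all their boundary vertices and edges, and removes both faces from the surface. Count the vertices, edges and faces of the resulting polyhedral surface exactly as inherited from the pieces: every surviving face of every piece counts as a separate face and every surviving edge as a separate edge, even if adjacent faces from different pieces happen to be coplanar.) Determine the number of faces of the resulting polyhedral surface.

A hexagonal pyramid: V=7, E=12, F=7.
Attach a 14-gonal antiprism (V=28, E=56, F=30) along a 3-gon: merge 3 vertices and 3 edges, delete both glued faces → V=32, E=65, F=35.
Check: V − E + F = 32 − 65 + 35 = 2.

35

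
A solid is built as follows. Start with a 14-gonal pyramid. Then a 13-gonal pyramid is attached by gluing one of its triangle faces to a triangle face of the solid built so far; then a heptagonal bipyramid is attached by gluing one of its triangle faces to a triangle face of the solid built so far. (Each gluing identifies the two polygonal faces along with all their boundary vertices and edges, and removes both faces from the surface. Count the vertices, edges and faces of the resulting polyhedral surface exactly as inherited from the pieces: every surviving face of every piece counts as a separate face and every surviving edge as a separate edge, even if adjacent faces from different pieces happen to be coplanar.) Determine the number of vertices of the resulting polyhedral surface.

A 14-gonal pyramid: V=15, E=28, F=15.
Attach a 13-gonal pyramid (V=14, E=26, F=14) along a 3-gon: merge 3 vertices and 3 edges, delete both glued faces → V=26, E=51, F=27.
Attach a heptagonal bipyramid (V=9, E=21, F=14) along a 3-gon: merge 3 vertices and 3 edges, delete both glued faces → V=32, E=69, F=39.
Check: V − E + F = 32 − 69 + 39 = 2.

32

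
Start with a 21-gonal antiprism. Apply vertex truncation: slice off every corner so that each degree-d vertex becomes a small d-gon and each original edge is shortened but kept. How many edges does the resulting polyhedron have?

252

The base solid has V = 42, E = 84, F = 44.
Truncation replaces each original edge-end by a new vertex, so V′ = 2E = 168.
Each original edge survives, and each old vertex of degree d contributes d new edges; summing degrees gives Σd = 2E, so E′ = E + 2E = 3E = 252.
Each original face survives and each original vertex becomes one new face: F′ = F + V = 86.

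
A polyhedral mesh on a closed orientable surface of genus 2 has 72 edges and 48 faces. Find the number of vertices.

22

For a closed orientable surface of genus 2, χ = 2 − 2·2 = -2.
V = -2 + E − F = -2 + 72 − 48 = 22.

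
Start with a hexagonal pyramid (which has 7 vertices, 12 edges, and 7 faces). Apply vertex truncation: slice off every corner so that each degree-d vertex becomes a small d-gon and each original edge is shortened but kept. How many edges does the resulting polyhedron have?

Truncation replaces each original edge-end by a new vertex, so V′ = 2E = 24.
Each original edge survives, and each old vertex of degree d contributes d new edges; summing degrees gives Σd = 2E, so E′ = E + 2E = 3E = 36.
Each original face survives and each original vertex becomes one new face: F′ = F + V = 14.

36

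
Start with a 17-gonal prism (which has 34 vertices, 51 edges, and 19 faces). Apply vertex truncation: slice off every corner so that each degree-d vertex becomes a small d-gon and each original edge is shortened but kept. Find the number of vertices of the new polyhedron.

Truncation replaces each original edge-end by a new vertex, so V′ = 2E = 102.
Each original edge survives, and each old vertex of degree d contributes d new edges; summing degrees gives Σd = 2E, so E′ = E + 2E = 3E = 153.
Each original face survives and each original vertex becomes one new face: F′ = F + V = 53.

102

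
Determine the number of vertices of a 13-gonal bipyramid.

15

A bipyramid over an n-gon has 2n triangular faces and n + 2 vertices: V = 13 + 2 = 15, E = 3·13 = 39, F = 2·13 = 26.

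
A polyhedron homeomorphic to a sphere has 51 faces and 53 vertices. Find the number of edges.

102

Here V − E + F = 2.
E = V + F − (2) = 53 + 51 − (2) = 102.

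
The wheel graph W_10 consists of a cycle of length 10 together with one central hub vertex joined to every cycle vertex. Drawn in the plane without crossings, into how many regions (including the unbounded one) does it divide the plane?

11

W_10 has V = 10 + 1 = 11 vertices and E = 2·10 = 20 edges.
By Euler's formula F = 2 − V + E = 2 − 11 + 20 = 11.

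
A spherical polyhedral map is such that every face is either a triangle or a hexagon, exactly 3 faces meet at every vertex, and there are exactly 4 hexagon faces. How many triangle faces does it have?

4

Let x be the number of triangles; then F = 4 + x.
Edge–face incidences: 2E = 6·4 + 3·x = 24 + 3x.
Every vertex has degree 3, so 3V = 2E.
Euler: V − E + F = 2 ⇒ (2E)/3 − E + (4 + x) = 2.
Multiply by 6: 2·(2E) − 3·(2E) + 6·(4 + x) = 12, i.e. 24 + 6x − (24 + 3x) = 12.
Collecting terms: 3x = 12, so x = 4.
Then 2E = 24 + 3·4 = 36, so E = 18, V = 2E/3 = 12, F = 4 + 4 = 8.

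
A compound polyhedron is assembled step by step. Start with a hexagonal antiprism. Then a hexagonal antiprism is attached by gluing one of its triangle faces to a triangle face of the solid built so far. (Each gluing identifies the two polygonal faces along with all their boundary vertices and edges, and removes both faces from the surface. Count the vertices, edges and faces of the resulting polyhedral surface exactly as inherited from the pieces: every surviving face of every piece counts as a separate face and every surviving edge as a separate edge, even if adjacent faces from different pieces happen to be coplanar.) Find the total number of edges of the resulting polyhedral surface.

A hexagonal antiprism: V=12, E=24, F=14.
Attach a hexagonal antiprism (V=12, E=24, F=14) along a 3-gon: merge 3 vertices and 3 edges, delete both glued faces → V=21, E=45, F=26.
Check: V − E + F = 21 − 45 + 26 = 2.

45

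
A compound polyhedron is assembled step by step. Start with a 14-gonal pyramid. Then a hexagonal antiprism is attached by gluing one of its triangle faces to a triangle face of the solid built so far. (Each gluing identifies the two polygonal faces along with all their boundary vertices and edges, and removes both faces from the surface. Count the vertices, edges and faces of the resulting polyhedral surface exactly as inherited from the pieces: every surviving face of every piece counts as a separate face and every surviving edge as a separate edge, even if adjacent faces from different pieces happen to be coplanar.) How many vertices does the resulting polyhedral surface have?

A 14-gonal pyramid: V=15, E=28, F=15.
Attach a hexagonal antiprism (V=12, E=24, F=14) along a 3-gon: merge 3 vertices and 3 edges, delete both glued faces → V=24, E=49, F=27.
Check: V − E + F = 24 − 49 + 27 = 2.

24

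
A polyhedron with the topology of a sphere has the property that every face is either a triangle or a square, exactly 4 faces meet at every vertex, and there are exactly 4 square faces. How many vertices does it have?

Let x be the number of triangles; then F = 4 + x.
Edge–face incidences: 2E = 4·4 + 3·x = 16 + 3x.
Every vertex has degree 4, so 4V = 2E.
Euler: V − E + F = 2 ⇒ (2E)/4 − E + (4 + x) = 2.
Multiply by 8: 2·(2E) − 4·(2E) + 8·(4 + x) = 16, i.e. 32 + 8x − 2·(16 + 3x) = 16.
Collecting terms: 2x = 16, so x = 8.
Then 2E = 16 + 3·8 = 40, so E = 20, V = 2E/4 = 10, F = 4 + 8 = 12.

10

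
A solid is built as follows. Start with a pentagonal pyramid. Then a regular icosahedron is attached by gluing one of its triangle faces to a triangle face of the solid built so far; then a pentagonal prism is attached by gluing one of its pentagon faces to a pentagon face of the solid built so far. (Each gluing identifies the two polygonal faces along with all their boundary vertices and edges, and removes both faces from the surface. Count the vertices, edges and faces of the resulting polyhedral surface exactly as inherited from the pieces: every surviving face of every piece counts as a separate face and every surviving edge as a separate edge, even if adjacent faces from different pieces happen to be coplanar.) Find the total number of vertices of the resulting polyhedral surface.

A pentagonal pyramid: V=6, E=10, F=6.
Attach a regular icosahedron (V=12, E=30, F=20) along a 3-gon: merge 3 vertices and 3 edges, delete both glued faces → V=15, E=37, F=24.
Attach a pentagonal prism (V=10, E=15, F=7) along a 5-gon: merge 5 vertices and 5 edges, delete both glued faces → V=20, E=47, F=29.
Check: V − E + F = 20 − 47 + 29 = 2.

20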